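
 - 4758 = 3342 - 8100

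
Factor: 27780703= 17^2 *97^1*991^1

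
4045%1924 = 197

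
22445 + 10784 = 33229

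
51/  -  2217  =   - 17/739=-0.02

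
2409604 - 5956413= - 3546809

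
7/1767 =7/1767 = 0.00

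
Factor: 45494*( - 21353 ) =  - 971433382 = - 2^1*23^2*  43^1*131^1*163^1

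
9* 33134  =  298206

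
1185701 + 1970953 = 3156654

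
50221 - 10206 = 40015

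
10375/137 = 10375/137 = 75.73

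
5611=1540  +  4071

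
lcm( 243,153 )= 4131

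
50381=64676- 14295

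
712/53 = 13 + 23/53 = 13.43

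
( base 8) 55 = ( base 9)50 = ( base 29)1G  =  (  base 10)45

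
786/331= 2+124/331= 2.37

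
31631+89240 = 120871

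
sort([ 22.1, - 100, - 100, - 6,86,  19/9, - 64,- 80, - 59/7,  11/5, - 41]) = [- 100, - 100, - 80,- 64, - 41, - 59/7 , - 6 , 19/9, 11/5,  22.1,  86]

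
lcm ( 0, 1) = 0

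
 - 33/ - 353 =33/353 = 0.09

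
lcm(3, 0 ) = 0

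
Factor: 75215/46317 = 3^( - 1)*5^1 *7^2 *307^1 *15439^ (-1)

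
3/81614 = 3/81614 =0.00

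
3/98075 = 3/98075 = 0.00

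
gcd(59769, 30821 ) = 1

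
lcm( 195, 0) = 0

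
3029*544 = 1647776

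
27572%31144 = 27572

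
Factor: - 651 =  - 3^1*7^1*31^1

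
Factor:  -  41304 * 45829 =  - 1892921016 = -  2^3 * 3^1*7^1*1721^1 * 6547^1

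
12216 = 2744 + 9472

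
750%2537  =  750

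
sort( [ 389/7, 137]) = [ 389/7, 137]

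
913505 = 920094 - 6589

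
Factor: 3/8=2^ ( - 3) * 3^1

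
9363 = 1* 9363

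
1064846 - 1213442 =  - 148596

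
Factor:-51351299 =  - 59^1*137^1  *  6353^1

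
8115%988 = 211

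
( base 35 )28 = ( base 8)116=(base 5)303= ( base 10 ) 78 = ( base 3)2220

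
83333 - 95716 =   -  12383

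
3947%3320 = 627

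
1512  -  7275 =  - 5763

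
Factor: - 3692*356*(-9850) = 2^5 * 5^2* 13^1* 71^1*89^1*197^1 = 12946367200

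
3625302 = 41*88422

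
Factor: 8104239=3^3*11^1*13^1*2099^1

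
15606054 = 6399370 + 9206684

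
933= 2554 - 1621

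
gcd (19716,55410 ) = 6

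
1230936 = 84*14654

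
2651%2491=160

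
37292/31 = 37292/31 =1202.97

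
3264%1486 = 292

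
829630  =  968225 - 138595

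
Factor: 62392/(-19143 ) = -2^3*3^( - 3)*11^1 =- 88/27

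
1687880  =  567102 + 1120778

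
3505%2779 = 726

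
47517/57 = 833 + 12/19= 833.63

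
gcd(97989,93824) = 1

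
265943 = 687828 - 421885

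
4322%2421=1901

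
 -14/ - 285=14/285 = 0.05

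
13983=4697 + 9286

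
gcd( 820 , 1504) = 4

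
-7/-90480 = 7/90480 = 0.00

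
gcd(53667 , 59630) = 5963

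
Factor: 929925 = 3^2*5^2* 4133^1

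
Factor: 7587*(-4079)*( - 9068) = 2^2*3^3*281^1 * 2267^1*4079^1 = 280630778364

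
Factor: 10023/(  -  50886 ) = -13/66 = -2^( - 1 )*3^(-1 )*11^( - 1 )*13^1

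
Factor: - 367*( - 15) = 3^1*5^1*367^1 = 5505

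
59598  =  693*86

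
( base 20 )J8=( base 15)1ad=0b110000100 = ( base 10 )388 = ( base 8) 604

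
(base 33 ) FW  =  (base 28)IN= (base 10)527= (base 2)1000001111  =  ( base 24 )ln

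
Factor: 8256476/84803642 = 2^1*7^( - 1)*11^ ( - 1)*37^1*67^( - 1) *8219^ ( - 1)*55787^1 = 4128238/42401821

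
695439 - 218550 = 476889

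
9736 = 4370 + 5366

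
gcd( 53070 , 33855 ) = 915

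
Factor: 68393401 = 68393401^1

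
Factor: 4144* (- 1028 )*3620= -2^8*5^1*7^1 * 37^1*181^1*257^1 =- 15421315840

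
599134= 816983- 217849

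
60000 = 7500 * 8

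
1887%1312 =575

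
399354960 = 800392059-401037099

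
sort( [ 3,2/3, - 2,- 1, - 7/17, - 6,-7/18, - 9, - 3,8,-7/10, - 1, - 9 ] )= [-9, - 9,-6, - 3, - 2,-1,-1,  -  7/10, - 7/17 ,  -  7/18,2/3,3,8 ]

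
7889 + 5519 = 13408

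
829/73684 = 829/73684 = 0.01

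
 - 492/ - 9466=246/4733 = 0.05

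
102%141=102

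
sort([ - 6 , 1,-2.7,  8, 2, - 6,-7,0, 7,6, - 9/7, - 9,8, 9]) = [ - 9, - 7,  -  6, - 6,  -  2.7, - 9/7, 0,1, 2, 6 , 7, 8 , 8, 9]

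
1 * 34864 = 34864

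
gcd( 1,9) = 1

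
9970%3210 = 340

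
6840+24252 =31092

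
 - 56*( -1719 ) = 96264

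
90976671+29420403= 120397074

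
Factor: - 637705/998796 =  - 2^( - 2)*3^(  -  1 )*5^1*83233^( - 1)*127541^1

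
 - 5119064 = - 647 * 7912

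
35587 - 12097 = 23490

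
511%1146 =511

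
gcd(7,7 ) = 7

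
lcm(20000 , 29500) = 1180000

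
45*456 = 20520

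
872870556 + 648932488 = 1521803044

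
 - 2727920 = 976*( - 2795 )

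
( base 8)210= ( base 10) 136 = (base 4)2020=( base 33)44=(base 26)56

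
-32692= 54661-87353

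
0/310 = 0 = 0.00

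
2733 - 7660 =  - 4927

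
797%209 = 170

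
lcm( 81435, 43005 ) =3827445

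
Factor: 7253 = 7253^1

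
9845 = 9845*1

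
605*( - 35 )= - 21175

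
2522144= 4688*538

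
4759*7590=36120810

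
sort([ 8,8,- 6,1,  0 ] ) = [ - 6,  0,1,8,8] 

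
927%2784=927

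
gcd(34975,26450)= 25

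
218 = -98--316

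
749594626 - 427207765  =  322386861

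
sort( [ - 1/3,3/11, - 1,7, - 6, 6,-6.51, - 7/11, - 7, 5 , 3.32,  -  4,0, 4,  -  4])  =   [ -7, - 6.51, - 6,  -  4,-4,-1, - 7/11, - 1/3, 0, 3/11, 3.32, 4,5,  6 , 7 ]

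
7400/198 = 37 + 37/99 = 37.37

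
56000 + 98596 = 154596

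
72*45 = 3240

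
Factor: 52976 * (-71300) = -3777188800 = - 2^6*5^2*7^1*11^1*23^1*31^1 * 43^1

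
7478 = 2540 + 4938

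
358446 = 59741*6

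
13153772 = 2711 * 4852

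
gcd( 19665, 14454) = 9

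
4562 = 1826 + 2736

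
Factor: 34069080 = 2^3*3^1*5^1*283909^1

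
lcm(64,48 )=192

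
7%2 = 1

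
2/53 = 2/53 =0.04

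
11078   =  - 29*( - 382) 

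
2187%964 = 259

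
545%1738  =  545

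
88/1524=22/381 = 0.06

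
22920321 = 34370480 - 11450159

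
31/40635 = 31/40635  =  0.00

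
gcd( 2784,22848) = 96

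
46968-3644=43324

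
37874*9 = 340866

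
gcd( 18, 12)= 6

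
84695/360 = 235 + 19/72= 235.26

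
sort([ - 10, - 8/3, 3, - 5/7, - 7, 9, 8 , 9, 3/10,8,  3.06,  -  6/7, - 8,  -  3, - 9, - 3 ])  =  [ - 10 , - 9, - 8, - 7,-3, - 3, - 8/3,-6/7,- 5/7,3/10 , 3, 3.06  ,  8,8,9, 9]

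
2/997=2/997=   0.00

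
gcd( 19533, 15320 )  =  383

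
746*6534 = 4874364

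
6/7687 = 6/7687= 0.00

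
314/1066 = 157/533 = 0.29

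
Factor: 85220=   2^2*5^1  *  4261^1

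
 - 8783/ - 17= 8783/17 = 516.65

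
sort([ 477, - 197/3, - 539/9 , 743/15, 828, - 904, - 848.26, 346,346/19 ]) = [ - 904, - 848.26, -197/3, - 539/9,  346/19, 743/15  ,  346,477, 828]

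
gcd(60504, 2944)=8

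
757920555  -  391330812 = 366589743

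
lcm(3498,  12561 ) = 276342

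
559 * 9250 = 5170750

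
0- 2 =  - 2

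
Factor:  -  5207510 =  - 2^1 *5^1 * 7^1 * 11^1* 6763^1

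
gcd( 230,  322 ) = 46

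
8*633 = 5064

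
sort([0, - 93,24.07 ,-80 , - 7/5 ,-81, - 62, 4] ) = [-93,-81,- 80, - 62, - 7/5, 0,4,24.07]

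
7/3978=7/3978 = 0.00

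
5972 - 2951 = 3021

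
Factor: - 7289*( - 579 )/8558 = 4220331/8558 = 2^(-1)*3^1*11^( - 1)*37^1*193^1*197^1*389^( -1)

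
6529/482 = 6529/482= 13.55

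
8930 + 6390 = 15320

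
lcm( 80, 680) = 1360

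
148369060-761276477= - 612907417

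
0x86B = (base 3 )2221211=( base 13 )C9A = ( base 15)98A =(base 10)2155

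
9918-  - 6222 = 16140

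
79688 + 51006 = 130694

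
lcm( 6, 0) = 0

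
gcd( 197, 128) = 1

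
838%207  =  10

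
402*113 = 45426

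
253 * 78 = 19734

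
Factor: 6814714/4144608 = 3407357/2072304=2^(-4)*3^( - 5 )*13^(  -  1)*41^( - 1)*3407357^1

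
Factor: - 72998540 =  - 2^2*5^1 * 73^1*49999^1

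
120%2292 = 120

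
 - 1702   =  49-1751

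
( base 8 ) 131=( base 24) 3h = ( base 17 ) 54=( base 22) 41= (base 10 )89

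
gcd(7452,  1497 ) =3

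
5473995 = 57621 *95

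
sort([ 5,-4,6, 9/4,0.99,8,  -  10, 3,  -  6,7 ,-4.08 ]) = [-10, - 6 ,-4.08 ,-4,0.99,9/4 , 3 , 5,6,7,8]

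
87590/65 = 17518/13 = 1347.54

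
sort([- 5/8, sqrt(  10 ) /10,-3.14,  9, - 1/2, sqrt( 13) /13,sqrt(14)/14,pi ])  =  [-3.14,-5/8,-1/2,sqrt( 14) /14, sqrt(13)/13,sqrt(10)/10,pi,9 ] 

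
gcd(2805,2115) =15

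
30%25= 5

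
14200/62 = 7100/31 = 229.03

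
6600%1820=1140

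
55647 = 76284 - 20637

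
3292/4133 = 3292/4133=0.80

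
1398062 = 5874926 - 4476864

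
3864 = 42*92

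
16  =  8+8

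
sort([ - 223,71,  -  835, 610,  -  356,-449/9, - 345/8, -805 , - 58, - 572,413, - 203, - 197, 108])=[ - 835, - 805, - 572, -356, - 223,-203,-197, - 58, - 449/9, - 345/8,71,108,413, 610 ] 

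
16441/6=2740+1/6  =  2740.17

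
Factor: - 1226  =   - 2^1*613^1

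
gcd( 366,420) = 6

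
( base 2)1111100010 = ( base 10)994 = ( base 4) 33202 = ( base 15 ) 464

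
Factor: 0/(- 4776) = 0^1=0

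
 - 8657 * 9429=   -81626853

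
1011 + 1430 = 2441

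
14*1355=18970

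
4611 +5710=10321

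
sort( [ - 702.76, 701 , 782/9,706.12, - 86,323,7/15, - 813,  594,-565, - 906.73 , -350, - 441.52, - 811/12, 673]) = [ - 906.73  ,- 813, - 702.76, - 565, - 441.52,- 350, - 86, - 811/12,  7/15, 782/9, 323, 594,673,701 , 706.12]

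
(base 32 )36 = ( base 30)3C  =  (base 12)86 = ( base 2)1100110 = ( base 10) 102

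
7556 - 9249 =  - 1693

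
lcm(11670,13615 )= 81690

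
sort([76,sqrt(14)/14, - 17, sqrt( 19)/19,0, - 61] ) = [ - 61,-17,0, sqrt( 19)/19,sqrt(14)/14,76]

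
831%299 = 233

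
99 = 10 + 89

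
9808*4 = 39232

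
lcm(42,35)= 210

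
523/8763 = 523/8763 = 0.06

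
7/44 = 7/44= 0.16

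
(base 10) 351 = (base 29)c3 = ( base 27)D0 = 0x15F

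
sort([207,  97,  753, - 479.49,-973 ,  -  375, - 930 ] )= [ - 973 , - 930,-479.49, - 375, 97, 207, 753] 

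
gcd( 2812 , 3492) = 4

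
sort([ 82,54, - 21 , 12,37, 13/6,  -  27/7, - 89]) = [  -  89, - 21, - 27/7,13/6,12, 37, 54 , 82]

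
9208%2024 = 1112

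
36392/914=18196/457 = 39.82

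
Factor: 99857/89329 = 61^1*1637^1*89329^(-1 ) 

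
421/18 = 421/18 = 23.39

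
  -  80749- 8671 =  - 89420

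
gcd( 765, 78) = 3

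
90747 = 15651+75096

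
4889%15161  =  4889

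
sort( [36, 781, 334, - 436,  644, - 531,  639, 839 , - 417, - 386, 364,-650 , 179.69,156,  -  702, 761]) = [ - 702,-650, - 531,-436, - 417, - 386,36,156, 179.69, 334,364, 639, 644, 761,781 , 839]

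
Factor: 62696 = 2^3*17^1*461^1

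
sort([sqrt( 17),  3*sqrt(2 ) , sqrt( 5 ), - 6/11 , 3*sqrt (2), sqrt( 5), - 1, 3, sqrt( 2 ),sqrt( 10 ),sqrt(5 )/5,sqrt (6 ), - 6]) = [ - 6 , - 1 , - 6/11, sqrt( 5) /5 , sqrt( 2 ),sqrt(5 ), sqrt( 5 ),sqrt ( 6),3, sqrt(10), sqrt(17),3*sqrt ( 2 ), 3*sqrt( 2) ]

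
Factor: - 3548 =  - 2^2*887^1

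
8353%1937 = 605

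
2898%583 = 566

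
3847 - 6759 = -2912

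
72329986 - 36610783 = 35719203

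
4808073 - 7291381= -2483308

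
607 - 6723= - 6116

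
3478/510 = 1739/255 = 6.82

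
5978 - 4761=1217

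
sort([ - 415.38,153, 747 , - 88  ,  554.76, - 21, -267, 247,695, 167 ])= [ - 415.38,  -  267, - 88, - 21,153,167, 247,554.76,695  ,  747 ]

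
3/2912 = 3/2912= 0.00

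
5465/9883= 5465/9883 = 0.55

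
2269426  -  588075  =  1681351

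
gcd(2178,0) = 2178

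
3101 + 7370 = 10471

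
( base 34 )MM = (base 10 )770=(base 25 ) 15k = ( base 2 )1100000010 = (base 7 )2150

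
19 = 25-6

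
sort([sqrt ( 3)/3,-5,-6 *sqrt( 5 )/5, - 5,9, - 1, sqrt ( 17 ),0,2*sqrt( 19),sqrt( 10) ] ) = [ - 5, - 5, -6*sqrt(5)/5, - 1,0 , sqrt( 3)/3,  sqrt(10), sqrt ( 17 ),  2 * sqrt (19),9]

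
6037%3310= 2727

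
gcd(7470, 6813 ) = 9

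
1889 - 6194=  - 4305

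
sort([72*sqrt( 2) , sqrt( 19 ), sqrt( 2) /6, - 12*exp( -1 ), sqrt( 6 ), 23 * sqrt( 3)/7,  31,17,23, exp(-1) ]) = [-12  *exp(  -  1),  sqrt( 2 ) /6, exp( - 1),sqrt( 6 ), sqrt ( 19),  23*sqrt( 3) /7,17,  23, 31,72*sqrt(2 ) ] 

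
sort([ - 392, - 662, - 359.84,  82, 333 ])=[ - 662, - 392, - 359.84, 82,333]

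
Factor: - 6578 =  -2^1*11^1 * 13^1*23^1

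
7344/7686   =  408/427 = 0.96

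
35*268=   9380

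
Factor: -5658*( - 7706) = 43600548 = 2^2*3^1*23^1*41^1*3853^1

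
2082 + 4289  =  6371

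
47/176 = 47/176  =  0.27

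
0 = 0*4071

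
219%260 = 219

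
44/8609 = 44/8609 = 0.01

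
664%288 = 88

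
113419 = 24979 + 88440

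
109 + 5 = 114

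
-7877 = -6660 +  - 1217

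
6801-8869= - 2068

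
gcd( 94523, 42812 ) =11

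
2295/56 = 40 + 55/56 = 40.98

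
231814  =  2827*82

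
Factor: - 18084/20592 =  - 137/156 = - 2^(  -  2 )*3^( - 1) * 13^ (-1)*137^1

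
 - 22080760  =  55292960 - 77373720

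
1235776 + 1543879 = 2779655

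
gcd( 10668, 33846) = 6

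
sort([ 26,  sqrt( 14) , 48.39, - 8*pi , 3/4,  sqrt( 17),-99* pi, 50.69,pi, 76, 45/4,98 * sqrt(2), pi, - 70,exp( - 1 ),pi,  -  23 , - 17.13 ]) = [ -99*pi , - 70,  -  8*pi,  -  23,-17.13, exp( - 1) , 3/4,  pi, pi,pi,sqrt( 14) , sqrt(17) , 45/4,26, 48.39,  50.69,76 , 98*sqrt (2)]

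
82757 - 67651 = 15106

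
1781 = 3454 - 1673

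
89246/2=44623 = 44623.00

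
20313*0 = 0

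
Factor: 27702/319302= 3^( - 1)*19^1* 73^(-1) = 19/219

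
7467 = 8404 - 937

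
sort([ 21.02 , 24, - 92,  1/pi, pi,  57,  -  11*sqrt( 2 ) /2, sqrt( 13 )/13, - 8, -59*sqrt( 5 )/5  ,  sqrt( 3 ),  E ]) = [ -92, - 59*  sqrt(5 )/5, - 8, - 11*sqrt(2)/2, sqrt(13)/13,1/pi,sqrt(3 ), E,  pi,  21.02, 24,  57 ]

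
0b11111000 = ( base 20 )C8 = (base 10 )248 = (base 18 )DE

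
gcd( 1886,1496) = 2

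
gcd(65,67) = 1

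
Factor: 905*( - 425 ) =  - 5^3*17^1*181^1 = -384625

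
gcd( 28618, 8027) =349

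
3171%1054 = 9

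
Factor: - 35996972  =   - 2^2 * 11^1*818113^1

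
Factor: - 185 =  -5^1*37^1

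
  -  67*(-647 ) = 43349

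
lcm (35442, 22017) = 1453122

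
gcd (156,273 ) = 39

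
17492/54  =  323+ 25/27 = 323.93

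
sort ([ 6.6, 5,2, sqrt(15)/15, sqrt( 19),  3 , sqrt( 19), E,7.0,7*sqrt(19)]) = [ sqrt( 15 )/15, 2, E,3, sqrt( 19), sqrt(19),5, 6.6, 7.0, 7* sqrt( 19 ) ] 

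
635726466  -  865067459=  - 229340993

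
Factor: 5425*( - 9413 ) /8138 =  - 51065525/8138 =- 2^( - 1)* 5^2 *7^1*13^( - 1 )*31^1*313^(- 1 )*9413^1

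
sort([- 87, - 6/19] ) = [ - 87, - 6/19 ]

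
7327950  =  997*7350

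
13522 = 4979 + 8543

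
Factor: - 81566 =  - 2^1*17^1*2399^1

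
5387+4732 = 10119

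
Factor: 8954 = 2^1*11^2*37^1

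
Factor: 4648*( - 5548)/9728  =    -  42413/16 = - 2^( - 4 )*7^1*73^1*83^1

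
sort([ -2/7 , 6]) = [ - 2/7, 6 ]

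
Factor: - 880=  - 2^4*5^1*11^1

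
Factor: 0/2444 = 0^1= 0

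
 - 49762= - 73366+23604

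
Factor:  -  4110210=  - 2^1*3^3*5^1*13^1 * 1171^1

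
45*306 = 13770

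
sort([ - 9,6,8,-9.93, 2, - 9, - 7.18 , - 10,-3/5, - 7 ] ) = [  -  10,-9.93, - 9, - 9,-7.18 , - 7, - 3/5, 2,6, 8]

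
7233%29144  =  7233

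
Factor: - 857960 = -2^3*5^1*89^1*241^1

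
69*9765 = 673785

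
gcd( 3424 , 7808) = 32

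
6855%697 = 582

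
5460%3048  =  2412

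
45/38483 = 45/38483 = 0.00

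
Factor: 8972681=43^1 *208667^1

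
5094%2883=2211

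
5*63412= 317060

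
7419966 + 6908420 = 14328386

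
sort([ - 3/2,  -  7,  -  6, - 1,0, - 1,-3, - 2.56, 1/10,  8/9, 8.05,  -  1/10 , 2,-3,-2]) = [ - 7, - 6, - 3,-3, - 2.56, - 2, - 3/2, - 1, -1,  -  1/10, 0,1/10, 8/9, 2, 8.05]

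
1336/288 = 167/36=4.64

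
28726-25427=3299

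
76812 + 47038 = 123850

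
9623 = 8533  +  1090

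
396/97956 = 11/2721  =  0.00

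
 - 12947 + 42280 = 29333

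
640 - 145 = 495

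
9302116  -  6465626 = 2836490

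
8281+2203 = 10484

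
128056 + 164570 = 292626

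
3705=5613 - 1908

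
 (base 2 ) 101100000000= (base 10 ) 2816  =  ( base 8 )5400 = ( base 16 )b00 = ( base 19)7F4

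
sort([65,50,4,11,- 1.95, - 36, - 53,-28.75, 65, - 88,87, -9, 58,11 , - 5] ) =[ - 88, - 53, -36, - 28.75, - 9 , - 5, - 1.95,4,11,11, 50,58,65, 65,  87]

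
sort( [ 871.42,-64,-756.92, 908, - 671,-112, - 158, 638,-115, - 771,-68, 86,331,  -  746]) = [ - 771,-756.92,-746,  -  671, - 158, - 115,-112 , - 68, - 64,86, 331,638,871.42, 908]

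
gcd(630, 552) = 6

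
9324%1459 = 570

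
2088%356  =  308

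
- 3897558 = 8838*( - 441) 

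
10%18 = 10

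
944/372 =236/93 = 2.54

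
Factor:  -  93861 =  - 3^2 * 10429^1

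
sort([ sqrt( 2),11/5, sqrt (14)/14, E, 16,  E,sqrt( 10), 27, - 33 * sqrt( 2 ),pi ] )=[ - 33 * sqrt( 2),  sqrt( 14)/14,sqrt( 2),  11/5,E, E, pi, sqrt( 10 ), 16,27]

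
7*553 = 3871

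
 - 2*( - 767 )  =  1534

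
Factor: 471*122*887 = 50968794 = 2^1*3^1*61^1*157^1*887^1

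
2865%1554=1311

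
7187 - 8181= - 994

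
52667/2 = 26333 + 1/2 = 26333.50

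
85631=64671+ 20960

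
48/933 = 16/311= 0.05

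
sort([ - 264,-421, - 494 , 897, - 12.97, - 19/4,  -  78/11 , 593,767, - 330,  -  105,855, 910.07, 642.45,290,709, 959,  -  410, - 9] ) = [  -  494 , - 421 , - 410, - 330,-264, - 105, - 12.97,- 9, - 78/11, - 19/4, 290 , 593, 642.45,709,767,  855,  897,910.07 , 959 ]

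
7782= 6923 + 859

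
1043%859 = 184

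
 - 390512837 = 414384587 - 804897424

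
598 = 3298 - 2700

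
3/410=3/410=0.01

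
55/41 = 55/41 = 1.34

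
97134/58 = 1674 + 21/29 = 1674.72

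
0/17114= 0 = 0.00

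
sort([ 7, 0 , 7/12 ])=[ 0, 7/12,7]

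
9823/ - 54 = -9823/54 = - 181.91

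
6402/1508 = 3201/754 = 4.25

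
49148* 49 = 2408252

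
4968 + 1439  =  6407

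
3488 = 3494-6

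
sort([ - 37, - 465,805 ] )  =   [ - 465, -37, 805 ]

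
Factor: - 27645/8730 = -19/6= -  2^(-1 ) *3^(- 1)*19^1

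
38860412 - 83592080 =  - 44731668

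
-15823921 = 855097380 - 870921301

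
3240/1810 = 324/181  =  1.79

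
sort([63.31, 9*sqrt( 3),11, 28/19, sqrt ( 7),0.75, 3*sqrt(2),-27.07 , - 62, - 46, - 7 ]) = [ - 62,-46,-27.07, -7,0.75,  28/19, sqrt ( 7),3*sqrt(2), 11, 9 * sqrt(3), 63.31]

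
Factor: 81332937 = 3^3*7^1*430333^1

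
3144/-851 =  - 3144/851 =- 3.69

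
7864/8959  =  7864/8959=0.88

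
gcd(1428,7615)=1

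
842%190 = 82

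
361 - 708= - 347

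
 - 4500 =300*( - 15)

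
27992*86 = 2407312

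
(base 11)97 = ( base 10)106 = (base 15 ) 71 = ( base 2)1101010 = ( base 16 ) 6a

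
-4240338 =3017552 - 7257890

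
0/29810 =0 = 0.00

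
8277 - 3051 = 5226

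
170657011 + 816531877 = 987188888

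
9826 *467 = 4588742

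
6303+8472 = 14775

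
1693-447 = 1246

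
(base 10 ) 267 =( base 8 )413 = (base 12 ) 1A3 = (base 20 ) d7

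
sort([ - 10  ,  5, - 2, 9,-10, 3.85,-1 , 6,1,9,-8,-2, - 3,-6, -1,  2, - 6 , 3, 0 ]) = [  -  10,-10,-8, - 6,- 6,-3, - 2,-2, - 1,-1, 0,1, 2,  3 , 3.85, 5,6,9,  9]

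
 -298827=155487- 454314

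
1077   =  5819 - 4742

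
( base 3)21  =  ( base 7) 10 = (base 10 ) 7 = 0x7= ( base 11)7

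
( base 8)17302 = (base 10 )7874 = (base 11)5A09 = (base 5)222444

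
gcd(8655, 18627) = 3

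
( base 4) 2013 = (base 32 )47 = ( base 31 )4b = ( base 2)10000111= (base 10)135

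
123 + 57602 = 57725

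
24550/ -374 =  - 12275/187 = -65.64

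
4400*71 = 312400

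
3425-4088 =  - 663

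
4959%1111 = 515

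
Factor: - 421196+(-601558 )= - 2^1 * 3^1 *17^1 * 37^1 * 271^1= - 1022754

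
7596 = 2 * 3798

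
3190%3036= 154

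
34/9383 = 34/9383 = 0.00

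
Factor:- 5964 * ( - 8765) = 2^2 * 3^1*5^1 * 7^1 * 71^1 * 1753^1  =  52274460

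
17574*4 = 70296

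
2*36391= 72782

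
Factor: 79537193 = 1229^1 * 64717^1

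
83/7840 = 83/7840=0.01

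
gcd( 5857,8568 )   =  1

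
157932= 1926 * 82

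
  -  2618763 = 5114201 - 7732964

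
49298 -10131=39167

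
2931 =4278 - 1347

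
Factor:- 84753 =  - 3^3 * 43^1*73^1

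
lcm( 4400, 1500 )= 66000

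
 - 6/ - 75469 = 6/75469 = 0.00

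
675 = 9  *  75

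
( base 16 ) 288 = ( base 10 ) 648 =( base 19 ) 1F2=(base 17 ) 242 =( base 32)k8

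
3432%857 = 4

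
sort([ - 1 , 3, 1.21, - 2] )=[ - 2, - 1, 1.21, 3]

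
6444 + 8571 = 15015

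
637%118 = 47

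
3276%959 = 399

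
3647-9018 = -5371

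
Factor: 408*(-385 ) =-157080=- 2^3*3^1 * 5^1*7^1 *11^1 * 17^1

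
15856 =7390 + 8466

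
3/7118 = 3/7118  =  0.00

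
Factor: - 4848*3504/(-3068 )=2^6*3^2*13^( -1)*59^( - 1)*73^1 * 101^1 = 4246848/767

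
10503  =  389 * 27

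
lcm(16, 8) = 16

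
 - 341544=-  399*856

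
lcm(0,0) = 0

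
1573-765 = 808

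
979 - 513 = 466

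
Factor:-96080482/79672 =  - 2^(- 2)*23^( - 1)*433^( - 1)*3643^1*13187^1 = -48040241/39836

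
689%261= 167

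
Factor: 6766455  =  3^1*5^1*451097^1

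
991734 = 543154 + 448580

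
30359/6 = 30359/6 = 5059.83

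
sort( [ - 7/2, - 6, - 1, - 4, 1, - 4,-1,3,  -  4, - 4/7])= [ - 6, - 4, -4, - 4 , - 7/2, - 1 , - 1,  -  4/7,1,3 ] 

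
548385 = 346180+202205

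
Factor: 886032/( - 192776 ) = - 2^1*3^3* 7^1*293^1*24097^( - 1 ) = -110754/24097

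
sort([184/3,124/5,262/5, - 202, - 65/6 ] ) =[ - 202,-65/6 , 124/5, 262/5, 184/3]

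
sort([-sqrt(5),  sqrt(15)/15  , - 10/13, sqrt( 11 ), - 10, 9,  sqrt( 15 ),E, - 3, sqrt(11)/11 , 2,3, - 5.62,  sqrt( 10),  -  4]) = [ - 10, - 5.62, - 4,-3,- sqrt(5), - 10/13 , sqrt(15) /15, sqrt( 11)/11,2,  E, 3,  sqrt(10),sqrt ( 11 ), sqrt (15),  9] 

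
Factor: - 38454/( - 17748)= 2^( - 1)*3^ ( - 1)*13^1 = 13/6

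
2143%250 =143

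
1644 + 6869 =8513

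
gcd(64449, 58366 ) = 77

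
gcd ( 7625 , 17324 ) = 61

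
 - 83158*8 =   -  665264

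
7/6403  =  7/6403 = 0.00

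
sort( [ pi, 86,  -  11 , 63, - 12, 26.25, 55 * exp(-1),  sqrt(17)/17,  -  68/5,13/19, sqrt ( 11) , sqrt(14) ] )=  [ - 68/5,  -  12, - 11, sqrt(17)/17,13/19,pi,sqrt(11),sqrt( 14) , 55 * exp( - 1),26.25,63, 86 ] 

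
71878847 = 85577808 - 13698961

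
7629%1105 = 999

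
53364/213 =250 + 38/71 = 250.54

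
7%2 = 1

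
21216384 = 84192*252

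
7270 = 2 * 3635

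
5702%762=368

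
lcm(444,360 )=13320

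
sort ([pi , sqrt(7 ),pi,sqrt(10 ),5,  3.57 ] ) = [ sqrt (7 ), pi,pi,sqrt(10 ),3.57 , 5 ]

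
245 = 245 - 0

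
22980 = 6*3830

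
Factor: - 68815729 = - 68815729^1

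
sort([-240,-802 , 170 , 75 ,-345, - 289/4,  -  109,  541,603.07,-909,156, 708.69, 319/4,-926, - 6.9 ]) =[ - 926, - 909, - 802,-345, - 240,-109,- 289/4, - 6.9,75,319/4, 156,170 , 541 , 603.07,708.69 ] 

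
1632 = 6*272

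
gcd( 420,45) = 15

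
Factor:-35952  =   - 2^4 * 3^1*7^1*107^1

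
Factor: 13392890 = 2^1*5^1*7^1*37^1*5171^1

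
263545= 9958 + 253587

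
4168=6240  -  2072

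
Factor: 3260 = 2^2*5^1 * 163^1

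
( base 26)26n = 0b10111111011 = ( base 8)2773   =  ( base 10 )1531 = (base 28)1QJ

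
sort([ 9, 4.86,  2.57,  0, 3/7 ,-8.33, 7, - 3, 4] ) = [ - 8.33, - 3 , 0, 3/7, 2.57, 4, 4.86,7, 9] 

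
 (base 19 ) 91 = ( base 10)172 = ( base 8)254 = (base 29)5r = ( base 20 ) 8C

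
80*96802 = 7744160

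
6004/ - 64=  - 94 + 3/16 = - 93.81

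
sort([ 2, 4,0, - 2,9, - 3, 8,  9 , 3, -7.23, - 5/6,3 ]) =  [-7.23, -3, - 2, - 5/6 , 0, 2,3,3 , 4,8, 9,9]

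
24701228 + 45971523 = 70672751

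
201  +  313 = 514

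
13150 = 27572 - 14422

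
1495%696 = 103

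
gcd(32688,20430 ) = 4086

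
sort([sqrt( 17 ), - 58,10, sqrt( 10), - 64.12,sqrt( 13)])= [-64.12,-58,sqrt(10),sqrt( 13),  sqrt(17 ),10]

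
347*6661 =2311367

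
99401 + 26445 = 125846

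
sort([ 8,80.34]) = [ 8, 80.34 ]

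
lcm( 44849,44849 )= 44849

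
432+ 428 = 860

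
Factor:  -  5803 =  - 7^1*829^1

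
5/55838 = 5/55838 = 0.00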